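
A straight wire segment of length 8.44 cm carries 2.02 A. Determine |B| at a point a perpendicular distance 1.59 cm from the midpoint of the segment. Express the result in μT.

B ≈ 23.8 μT

For a finite straight segment, B = (μ₀I/4πd)(sinθ₁ + sinθ₂), where θ₁, θ₂ are the angles from the perpendicular to each end.
The perpendicular from the point meets the wire at its midpoint, so each end is L/2 = 0.0422 m away along the wire.
sinθ₁ = 0.0422/√(0.0422²+0.0159²) = 0.9358; sinθ₂ = 0.0422/√(0.0422²+0.0159²) = 0.9358.
B = (4π×10⁻⁷ × 2.02) / (4π × 0.0159) × (0.9358 + 0.9358) = 2.38×10⁻⁵ T.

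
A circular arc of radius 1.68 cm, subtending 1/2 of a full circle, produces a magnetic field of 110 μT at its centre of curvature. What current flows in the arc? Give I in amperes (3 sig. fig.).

For a circular arc, B = μ₀Iφ/(4πR) with φ in radians; here φ = 3.142 rad.
So I = 4πRB/(μ₀φ) = 4π × 0.0168 × 1.10×10⁻⁴ / (4π×10⁻⁷ × 3.142) = 5.88 A.

I ≈ 5.88 A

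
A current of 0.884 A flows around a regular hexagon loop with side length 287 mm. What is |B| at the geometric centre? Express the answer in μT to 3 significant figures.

Each side is a finite straight segment at perpendicular distance d = a/(2 tan(π/6)) = 0.2485 m from the centre, with end-angles ±π/6.
One side contributes B₁ = (μ₀I/4πd)·2 sin(π/6) = 3.56×10⁻⁷ T.
All 6 sides add in the same direction: B = 6 × 3.56×10⁻⁷ = 2.13×10⁻⁶ T.

B ≈ 2.13 μT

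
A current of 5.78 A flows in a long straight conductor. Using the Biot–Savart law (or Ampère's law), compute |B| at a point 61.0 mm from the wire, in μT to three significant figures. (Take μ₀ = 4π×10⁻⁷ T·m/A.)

B ≈ 19.0 μT

For an infinitely long straight wire, B = μ₀I/(2πd).
B = (4π×10⁻⁷ × 5.78) / (2π × 0.061) = 1.90×10⁻⁵ T.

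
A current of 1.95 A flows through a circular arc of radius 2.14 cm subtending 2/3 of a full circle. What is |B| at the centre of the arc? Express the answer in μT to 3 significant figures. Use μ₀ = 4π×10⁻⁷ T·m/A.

The Biot–Savart field of a circular arc at its centre is B = μ₀Iφ/(4πR), with φ = 4.189 rad.
B = (4π×10⁻⁷ × 1.95 × 4.189) / (4π × 0.0214) = 3.82×10⁻⁵ T.

B ≈ 38.2 μT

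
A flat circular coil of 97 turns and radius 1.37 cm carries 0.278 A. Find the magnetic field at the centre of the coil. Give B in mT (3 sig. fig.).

B ≈ 1.24 mT

For an N-turn flat coil, B = Nμ₀I/(2R) with R = 0.0137 m.
B = 97 × 1.27×10⁻⁵ T = 1.24×10⁻³ T.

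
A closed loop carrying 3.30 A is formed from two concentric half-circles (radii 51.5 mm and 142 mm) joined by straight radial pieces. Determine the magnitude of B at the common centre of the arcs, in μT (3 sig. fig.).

B ≈ 12.8 μT

The radial connectors point toward the centre, so dl × r̂ = 0 and they contribute nothing.
Each semicircle gives μ₀I/(4R): inner arc 2.01×10⁻⁵ T, outer arc 7.30×10⁻⁶ T.
The two arcs carry current in opposite angular senses, so their fields oppose: B = |2.01×10⁻⁵ − 7.30×10⁻⁶| = 1.28×10⁻⁵ T.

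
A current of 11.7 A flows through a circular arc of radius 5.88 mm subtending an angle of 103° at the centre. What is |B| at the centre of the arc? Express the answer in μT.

B ≈ 358 μT

The Biot–Savart field of a circular arc at its centre is B = μ₀Iφ/(4πR), with φ = 1.798 rad.
B = (4π×10⁻⁷ × 11.7 × 1.798) / (4π × 0.00588) = 3.58×10⁻⁴ T.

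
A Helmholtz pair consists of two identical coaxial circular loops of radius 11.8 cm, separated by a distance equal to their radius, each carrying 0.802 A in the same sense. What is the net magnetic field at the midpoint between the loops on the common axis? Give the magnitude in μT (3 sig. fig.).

Each loop contributes B = μ₀IR²/[2(R²+z²)^(3/2)] on the axis, with z measured from that loop.
Loop 1 (z = 0.059 m): B₁ = 3.06×10⁻⁶ T. Loop 2 (z = 0.059 m): B₂ = 3.06×10⁻⁶ T.
The fields add: B = B₁ + B₂ = 6.11×10⁻⁶ T.

B ≈ 6.11 μT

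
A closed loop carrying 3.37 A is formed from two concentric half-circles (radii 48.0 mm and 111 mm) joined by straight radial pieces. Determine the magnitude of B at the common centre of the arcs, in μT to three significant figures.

The radial connectors point toward the centre, so dl × r̂ = 0 and they contribute nothing.
Each semicircle gives μ₀I/(4R): inner arc 2.21×10⁻⁵ T, outer arc 9.54×10⁻⁶ T.
The two arcs carry current in opposite angular senses, so their fields oppose: B = |2.21×10⁻⁵ − 9.54×10⁻⁶| = 1.25×10⁻⁵ T.

B ≈ 12.5 μT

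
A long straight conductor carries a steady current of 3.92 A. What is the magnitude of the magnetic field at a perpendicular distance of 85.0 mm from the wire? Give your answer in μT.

B ≈ 9.22 μT

For an infinitely long straight wire, B = μ₀I/(2πd).
B = (4π×10⁻⁷ × 3.92) / (2π × 0.085) = 9.22×10⁻⁶ T.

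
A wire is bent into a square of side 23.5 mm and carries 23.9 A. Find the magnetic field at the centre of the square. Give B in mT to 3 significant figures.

Each side is a finite straight segment at perpendicular distance d = a/(2 tan(π/4)) = 0.01175 m from the centre, with end-angles ±π/4.
One side contributes B₁ = (μ₀I/4πd)·2 sin(π/4) = 2.88×10⁻⁴ T.
All 4 sides add in the same direction: B = 4 × 2.88×10⁻⁴ = 1.15×10⁻³ T.

B ≈ 1.15 mT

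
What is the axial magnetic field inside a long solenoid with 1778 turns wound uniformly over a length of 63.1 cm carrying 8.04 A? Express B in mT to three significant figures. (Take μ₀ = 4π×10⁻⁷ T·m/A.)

Inside a long solenoid, B = μ₀nI with n = 2818 turns/m.
B = 4π×10⁻⁷ × 2818 × 8.04 = 2.85×10⁻² T.

B ≈ 28.5 mT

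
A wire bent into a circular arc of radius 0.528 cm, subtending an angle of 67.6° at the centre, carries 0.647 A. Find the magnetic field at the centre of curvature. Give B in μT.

The Biot–Savart field of a circular arc at its centre is B = μ₀Iφ/(4πR), with φ = 1.18 rad.
B = (4π×10⁻⁷ × 0.647 × 1.18) / (4π × 0.00528) = 1.45×10⁻⁵ T.

B ≈ 14.5 μT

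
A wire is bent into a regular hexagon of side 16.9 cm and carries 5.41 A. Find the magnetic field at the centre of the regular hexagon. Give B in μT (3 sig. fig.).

B ≈ 22.2 μT

Each side is a finite straight segment at perpendicular distance d = a/(2 tan(π/6)) = 0.1464 m from the centre, with end-angles ±π/6.
One side contributes B₁ = (μ₀I/4πd)·2 sin(π/6) = 3.70×10⁻⁶ T.
All 6 sides add in the same direction: B = 6 × 3.70×10⁻⁶ = 2.22×10⁻⁵ T.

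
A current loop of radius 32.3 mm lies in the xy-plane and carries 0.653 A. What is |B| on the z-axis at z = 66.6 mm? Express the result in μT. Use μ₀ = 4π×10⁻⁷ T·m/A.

On the axis of a circular loop, B = μ₀IR² / [2(R²+z²)^(3/2)].
R² + z² = (0.0323)² + (0.0666)² = 0.005479 m², and (R²+z²)^(3/2) = 4.06×10⁻⁴ m³.
B = (4π×10⁻⁷ × 0.653 × 0.001043) / (2 × 4.06×10⁻⁴) = 1.06×10⁻⁶ T.

B ≈ 1.06 μT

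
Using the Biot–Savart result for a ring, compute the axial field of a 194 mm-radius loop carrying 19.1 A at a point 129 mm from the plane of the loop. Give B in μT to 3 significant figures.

B ≈ 35.7 μT

On the axis of a circular loop, B = μ₀IR² / [2(R²+z²)^(3/2)].
R² + z² = (0.194)² + (0.129)² = 0.05428 m², and (R²+z²)^(3/2) = 1.26×10⁻² m³.
B = (4π×10⁻⁷ × 19.1 × 0.03764) / (2 × 1.26×10⁻²) = 3.57×10⁻⁵ T.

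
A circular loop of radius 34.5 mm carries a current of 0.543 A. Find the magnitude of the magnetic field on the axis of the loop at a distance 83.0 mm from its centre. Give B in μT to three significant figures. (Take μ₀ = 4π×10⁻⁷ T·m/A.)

B ≈ 0.559 μT

On the axis of a circular loop, B = μ₀IR² / [2(R²+z²)^(3/2)].
R² + z² = (0.0345)² + (0.083)² = 0.008079 m², and (R²+z²)^(3/2) = 7.26×10⁻⁴ m³.
B = (4π×10⁻⁷ × 0.543 × 0.00119) / (2 × 7.26×10⁻⁴) = 5.59×10⁻⁷ T.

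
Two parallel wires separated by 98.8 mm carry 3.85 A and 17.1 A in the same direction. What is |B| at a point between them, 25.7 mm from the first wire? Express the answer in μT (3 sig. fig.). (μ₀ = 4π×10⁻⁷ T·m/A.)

Each long wire gives B = μ₀I/(2πd). Distances are d₁ = 0.0257 m and d₂ = 0.0731 m.
B₁ = 3.00×10⁻⁵ T, B₂ = 4.68×10⁻⁵ T.
Between parallel currents the two contributions point in opposite directions, so they subtract. B = |B₁ − B₂| = |3.00×10⁻⁵ − 4.68×10⁻⁵| = 1.68×10⁻⁵ T.

B ≈ 16.8 μT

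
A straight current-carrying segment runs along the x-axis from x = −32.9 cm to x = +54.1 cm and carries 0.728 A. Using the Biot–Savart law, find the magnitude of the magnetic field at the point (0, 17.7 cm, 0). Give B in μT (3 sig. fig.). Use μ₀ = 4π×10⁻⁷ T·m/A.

B ≈ 0.753 μT

For a finite straight segment, B = (μ₀I/4πd)(sinθ₁ + sinθ₂), where θ₁, θ₂ are the angles from the perpendicular to each end.
The perpendicular distance is d = 0.177 m; the end-offsets along the wire are a = 0.329 m and b = 0.541 m.
sinθ₁ = 0.329/√(0.329²+0.177²) = 0.8806; sinθ₂ = 0.541/√(0.541²+0.177²) = 0.9504.
B = (4π×10⁻⁷ × 0.728) / (4π × 0.177) × (0.8806 + 0.9504) = 7.53×10⁻⁷ T.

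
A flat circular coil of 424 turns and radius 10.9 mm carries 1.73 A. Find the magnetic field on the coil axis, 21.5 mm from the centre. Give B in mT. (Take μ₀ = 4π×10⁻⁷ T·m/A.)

For an N-turn flat coil, B = Nμ₀IR²/[2(R²+z²)^(3/2)] with R = 0.0109 m, z = 0.0215 m.
B = 424 × 9.22×10⁻⁶ T = 3.91×10⁻³ T.

B ≈ 3.91 mT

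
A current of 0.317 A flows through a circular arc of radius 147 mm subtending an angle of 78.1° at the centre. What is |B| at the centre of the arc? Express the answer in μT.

The Biot–Savart field of a circular arc at its centre is B = μ₀Iφ/(4πR), with φ = 1.363 rad.
B = (4π×10⁻⁷ × 0.317 × 1.363) / (4π × 0.147) = 2.94×10⁻⁷ T.

B ≈ 0.294 μT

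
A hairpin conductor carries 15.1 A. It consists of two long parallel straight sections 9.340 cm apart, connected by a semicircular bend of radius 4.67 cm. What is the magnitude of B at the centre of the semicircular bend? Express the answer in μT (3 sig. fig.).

The semicircular arc contributes B_arc = μ₀I·π/(4πR) = μ₀I/(4R) = 1.02×10⁻⁴ T.
Each semi-infinite lead is at perpendicular distance R = 0.0467 m from the centre, with the perpendicular foot at its near end, so it contributes μ₀I/(4πR); both point the same way, together 6.47×10⁻⁵ T.
Arc and leads all point the same direction: B = 1.02×10⁻⁴ + 6.47×10⁻⁵ = 1.66×10⁻⁴ T.

B ≈ 166 μT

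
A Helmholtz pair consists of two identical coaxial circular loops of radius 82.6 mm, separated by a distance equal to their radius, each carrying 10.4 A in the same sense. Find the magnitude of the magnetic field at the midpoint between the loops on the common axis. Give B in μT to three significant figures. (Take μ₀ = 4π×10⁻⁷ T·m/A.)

Each loop contributes B = μ₀IR²/[2(R²+z²)^(3/2)] on the axis, with z measured from that loop.
Loop 1 (z = 0.0413 m): B₁ = 5.66×10⁻⁵ T. Loop 2 (z = 0.0413 m): B₂ = 5.66×10⁻⁵ T.
The fields add: B = B₁ + B₂ = 1.13×10⁻⁴ T.

B ≈ 113 μT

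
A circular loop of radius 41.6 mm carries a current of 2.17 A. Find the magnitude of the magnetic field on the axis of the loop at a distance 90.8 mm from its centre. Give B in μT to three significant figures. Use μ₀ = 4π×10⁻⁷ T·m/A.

On the axis of a circular loop, B = μ₀IR² / [2(R²+z²)^(3/2)].
R² + z² = (0.0416)² + (0.0908)² = 0.009975 m², and (R²+z²)^(3/2) = 9.96×10⁻⁴ m³.
B = (4π×10⁻⁷ × 2.17 × 0.001731) / (2 × 9.96×10⁻⁴) = 2.37×10⁻⁶ T.

B ≈ 2.37 μT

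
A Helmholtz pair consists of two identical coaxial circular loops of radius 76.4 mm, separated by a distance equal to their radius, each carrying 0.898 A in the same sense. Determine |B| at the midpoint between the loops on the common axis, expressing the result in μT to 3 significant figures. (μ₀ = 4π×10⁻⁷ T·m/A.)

Each loop contributes B = μ₀IR²/[2(R²+z²)^(3/2)] on the axis, with z measured from that loop.
Loop 1 (z = 0.0382 m): B₁ = 5.28×10⁻⁶ T. Loop 2 (z = 0.0382 m): B₂ = 5.28×10⁻⁶ T.
The fields add: B = B₁ + B₂ = 1.06×10⁻⁵ T.

B ≈ 10.6 μT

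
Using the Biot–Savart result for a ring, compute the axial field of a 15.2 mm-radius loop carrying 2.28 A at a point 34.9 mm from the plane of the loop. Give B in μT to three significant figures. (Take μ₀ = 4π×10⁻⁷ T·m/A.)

B ≈ 6.00 μT

On the axis of a circular loop, B = μ₀IR² / [2(R²+z²)^(3/2)].
R² + z² = (0.0152)² + (0.0349)² = 0.001449 m², and (R²+z²)^(3/2) = 5.52×10⁻⁵ m³.
B = (4π×10⁻⁷ × 2.28 × 0.000231) / (2 × 5.52×10⁻⁵) = 6.00×10⁻⁶ T.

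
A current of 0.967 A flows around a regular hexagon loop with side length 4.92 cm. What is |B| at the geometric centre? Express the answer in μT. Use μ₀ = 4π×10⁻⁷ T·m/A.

B ≈ 13.6 μT

Each side is a finite straight segment at perpendicular distance d = a/(2 tan(π/6)) = 0.04261 m from the centre, with end-angles ±π/6.
One side contributes B₁ = (μ₀I/4πd)·2 sin(π/6) = 2.27×10⁻⁶ T.
All 6 sides add in the same direction: B = 6 × 2.27×10⁻⁶ = 1.36×10⁻⁵ T.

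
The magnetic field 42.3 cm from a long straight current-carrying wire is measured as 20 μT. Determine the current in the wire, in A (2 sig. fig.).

I ≈ 42 A

For a long straight wire B = μ₀I/(2πd), so I = 2πdB/μ₀.
I = 2π × 0.423 × 2.00×10⁻⁵ / (4π×10⁻⁷) = 42.3 A.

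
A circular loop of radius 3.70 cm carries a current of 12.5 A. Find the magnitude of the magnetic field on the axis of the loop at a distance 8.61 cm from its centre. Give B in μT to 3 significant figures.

On the axis of a circular loop, B = μ₀IR² / [2(R²+z²)^(3/2)].
R² + z² = (0.037)² + (0.0861)² = 0.008782 m², and (R²+z²)^(3/2) = 8.23×10⁻⁴ m³.
B = (4π×10⁻⁷ × 12.5 × 0.001369) / (2 × 8.23×10⁻⁴) = 1.31×10⁻⁵ T.

B ≈ 13.1 μT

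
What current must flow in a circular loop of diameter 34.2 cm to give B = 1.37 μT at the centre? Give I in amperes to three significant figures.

At the centre of a circular loop B = μ₀I/(2R), so I = 2RB/μ₀.
With R = 0.171 m, I = 2 × 0.171 × 1.37×10⁻⁶ / (4π×10⁻⁷) = 0.373 A.

I ≈ 0.373 A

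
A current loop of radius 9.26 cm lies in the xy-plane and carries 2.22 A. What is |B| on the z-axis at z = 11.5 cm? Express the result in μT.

B ≈ 3.72 μT

On the axis of a circular loop, B = μ₀IR² / [2(R²+z²)^(3/2)].
R² + z² = (0.0926)² + (0.115)² = 0.0218 m², and (R²+z²)^(3/2) = 3.22×10⁻³ m³.
B = (4π×10⁻⁷ × 2.22 × 0.008575) / (2 × 3.22×10⁻³) = 3.72×10⁻⁶ T.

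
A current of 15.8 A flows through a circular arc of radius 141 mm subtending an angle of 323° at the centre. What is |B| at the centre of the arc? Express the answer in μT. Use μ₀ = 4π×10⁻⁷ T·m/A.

The Biot–Savart field of a circular arc at its centre is B = μ₀Iφ/(4πR), with φ = 5.637 rad.
B = (4π×10⁻⁷ × 15.8 × 5.637) / (4π × 0.141) = 6.32×10⁻⁵ T.

B ≈ 63.2 μT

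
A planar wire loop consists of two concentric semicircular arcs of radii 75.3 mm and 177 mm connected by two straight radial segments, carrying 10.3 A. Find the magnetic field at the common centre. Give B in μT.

B ≈ 24.7 μT

The radial connectors point toward the centre, so dl × r̂ = 0 and they contribute nothing.
Each semicircle gives μ₀I/(4R): inner arc 4.30×10⁻⁵ T, outer arc 1.83×10⁻⁵ T.
The two arcs carry current in opposite angular senses, so their fields oppose: B = |4.30×10⁻⁵ − 1.83×10⁻⁵| = 2.47×10⁻⁵ T.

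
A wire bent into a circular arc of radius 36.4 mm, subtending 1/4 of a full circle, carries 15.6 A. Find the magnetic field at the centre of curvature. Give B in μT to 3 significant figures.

B ≈ 67.3 μT

The Biot–Savart field of a circular arc at its centre is B = μ₀Iφ/(4πR), with φ = 1.571 rad.
B = (4π×10⁻⁷ × 15.6 × 1.571) / (4π × 0.0364) = 6.73×10⁻⁵ T.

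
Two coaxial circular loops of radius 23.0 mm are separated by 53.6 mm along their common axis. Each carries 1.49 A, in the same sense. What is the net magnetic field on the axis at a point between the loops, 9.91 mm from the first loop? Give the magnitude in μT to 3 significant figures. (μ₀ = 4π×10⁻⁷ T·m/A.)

Each loop contributes B = μ₀IR²/[2(R²+z²)^(3/2)] on the axis, with z measured from that loop.
Loop 1 (z = 0.00991 m): B₁ = 3.15×10⁻⁵ T. Loop 2 (z = 0.04369 m): B₂ = 4.11×10⁻⁶ T.
The fields add: B = B₁ + B₂ = 3.56×10⁻⁵ T.

B ≈ 35.6 μT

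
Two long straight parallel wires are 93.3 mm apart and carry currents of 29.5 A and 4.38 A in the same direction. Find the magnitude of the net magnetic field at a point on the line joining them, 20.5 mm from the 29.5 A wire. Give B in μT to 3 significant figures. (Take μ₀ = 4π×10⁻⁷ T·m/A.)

B ≈ 276 μT

Each long wire gives B = μ₀I/(2πd). Distances are d₁ = 0.0205 m and d₂ = 0.0728 m.
B₁ = 2.88×10⁻⁴ T, B₂ = 1.20×10⁻⁵ T.
Between parallel currents the two contributions point in opposite directions, so they subtract. B = |B₁ − B₂| = |2.88×10⁻⁴ − 1.20×10⁻⁵| = 2.76×10⁻⁴ T.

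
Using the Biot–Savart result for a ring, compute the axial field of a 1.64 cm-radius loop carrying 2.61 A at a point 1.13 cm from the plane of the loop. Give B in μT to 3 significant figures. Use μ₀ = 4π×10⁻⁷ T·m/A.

B ≈ 55.8 μT

On the axis of a circular loop, B = μ₀IR² / [2(R²+z²)^(3/2)].
R² + z² = (0.0164)² + (0.0113)² = 0.0003966 m², and (R²+z²)^(3/2) = 7.90×10⁻⁶ m³.
B = (4π×10⁻⁷ × 2.61 × 0.000269) / (2 × 7.90×10⁻⁶) = 5.58×10⁻⁵ T.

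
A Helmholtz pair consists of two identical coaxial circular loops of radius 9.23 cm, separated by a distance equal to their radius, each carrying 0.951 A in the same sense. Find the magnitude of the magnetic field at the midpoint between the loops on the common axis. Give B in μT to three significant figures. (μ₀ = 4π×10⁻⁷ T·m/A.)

Each loop contributes B = μ₀IR²/[2(R²+z²)^(3/2)] on the axis, with z measured from that loop.
Loop 1 (z = 0.04615 m): B₁ = 4.63×10⁻⁶ T. Loop 2 (z = 0.04615 m): B₂ = 4.63×10⁻⁶ T.
The fields add: B = B₁ + B₂ = 9.26×10⁻⁶ T.

B ≈ 9.26 μT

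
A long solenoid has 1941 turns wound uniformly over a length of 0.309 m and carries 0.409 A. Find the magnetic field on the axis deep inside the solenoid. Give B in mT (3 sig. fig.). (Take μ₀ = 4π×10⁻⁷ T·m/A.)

B ≈ 3.23 mT

Inside a long solenoid, B = μ₀nI with n = 6282 turns/m.
B = 4π×10⁻⁷ × 6282 × 0.409 = 3.23×10⁻³ T.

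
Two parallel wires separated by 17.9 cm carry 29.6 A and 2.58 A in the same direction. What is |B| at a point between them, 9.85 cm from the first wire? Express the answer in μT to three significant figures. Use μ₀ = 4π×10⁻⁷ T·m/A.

B ≈ 53.7 μT

Each long wire gives B = μ₀I/(2πd). Distances are d₁ = 0.0985 m and d₂ = 0.0805 m.
B₁ = 6.01×10⁻⁵ T, B₂ = 6.41×10⁻⁶ T.
Between parallel currents the two contributions point in opposite directions, so they subtract. B = |B₁ − B₂| = |6.01×10⁻⁵ − 6.41×10⁻⁶| = 5.37×10⁻⁵ T.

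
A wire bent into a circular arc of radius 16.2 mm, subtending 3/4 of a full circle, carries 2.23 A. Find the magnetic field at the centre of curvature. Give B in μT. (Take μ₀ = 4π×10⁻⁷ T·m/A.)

B ≈ 64.9 μT

The Biot–Savart field of a circular arc at its centre is B = μ₀Iφ/(4πR), with φ = 4.712 rad.
B = (4π×10⁻⁷ × 2.23 × 4.712) / (4π × 0.0162) = 6.49×10⁻⁵ T.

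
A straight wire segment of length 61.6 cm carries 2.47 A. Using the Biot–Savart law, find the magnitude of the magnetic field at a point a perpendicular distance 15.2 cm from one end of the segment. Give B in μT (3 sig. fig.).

For a finite straight segment, B = (μ₀I/4πd)(sinθ₁ + sinθ₂), where θ₁, θ₂ are the angles from the perpendicular to each end.
The perpendicular foot is at one end, so the two end-offsets along the wire are 0 and L = 0.616 m.
sinθ₁ = 0/√(0²+0.152²) = 0.0000; sinθ₂ = 0.616/√(0.616²+0.152²) = 0.9709.
B = (4π×10⁻⁷ × 2.47) / (4π × 0.152) × (0.0000 + 0.9709) = 1.58×10⁻⁶ T.

B ≈ 1.58 μT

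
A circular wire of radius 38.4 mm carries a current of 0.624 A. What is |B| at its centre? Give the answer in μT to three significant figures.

B ≈ 10.2 μT

At the centre of a circular loop the Biot–Savart law gives B = μ₀I/(2R).
B = (4π×10⁻⁷ × 0.624) / (2 × 0.0384) = 1.02×10⁻⁵ T.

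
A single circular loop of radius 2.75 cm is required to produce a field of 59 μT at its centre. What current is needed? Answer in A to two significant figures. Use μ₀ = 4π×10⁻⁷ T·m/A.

At the centre of a circular loop B = μ₀I/(2R), so I = 2RB/μ₀.
With R = 0.0275 m, I = 2 × 0.0275 × 5.90×10⁻⁵ / (4π×10⁻⁷) = 2.58 A.

I ≈ 2.6 A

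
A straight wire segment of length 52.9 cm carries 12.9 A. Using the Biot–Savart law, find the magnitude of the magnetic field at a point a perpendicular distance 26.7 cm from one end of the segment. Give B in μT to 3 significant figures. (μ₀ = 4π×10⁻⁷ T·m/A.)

For a finite straight segment, B = (μ₀I/4πd)(sinθ₁ + sinθ₂), where θ₁, θ₂ are the angles from the perpendicular to each end.
The perpendicular foot is at one end, so the two end-offsets along the wire are 0 and L = 0.529 m.
sinθ₁ = 0/√(0²+0.267²) = 0.0000; sinθ₂ = 0.529/√(0.529²+0.267²) = 0.8927.
B = (4π×10⁻⁷ × 12.9) / (4π × 0.267) × (0.0000 + 0.8927) = 4.31×10⁻⁶ T.

B ≈ 4.31 μT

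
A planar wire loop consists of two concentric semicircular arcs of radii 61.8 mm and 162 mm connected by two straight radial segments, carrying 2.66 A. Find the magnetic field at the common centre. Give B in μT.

B ≈ 8.36 μT

The radial connectors point toward the centre, so dl × r̂ = 0 and they contribute nothing.
Each semicircle gives μ₀I/(4R): inner arc 1.35×10⁻⁵ T, outer arc 5.16×10⁻⁶ T.
The two arcs carry current in opposite angular senses, so their fields oppose: B = |1.35×10⁻⁵ − 5.16×10⁻⁶| = 8.36×10⁻⁶ T.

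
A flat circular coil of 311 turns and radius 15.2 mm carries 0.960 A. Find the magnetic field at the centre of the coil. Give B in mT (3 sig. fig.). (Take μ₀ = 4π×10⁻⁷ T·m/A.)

For an N-turn flat coil, B = Nμ₀I/(2R) with R = 0.0152 m.
B = 311 × 3.97×10⁻⁵ T = 1.23×10⁻² T.

B ≈ 12.3 mT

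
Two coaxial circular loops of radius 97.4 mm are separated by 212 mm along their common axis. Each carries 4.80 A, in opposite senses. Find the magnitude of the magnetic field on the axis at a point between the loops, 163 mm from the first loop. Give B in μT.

Each loop contributes B = μ₀IR²/[2(R²+z²)^(3/2)] on the axis, with z measured from that loop.
Loop 1 (z = 0.163 m): B₁ = 4.18×10⁻⁶ T. Loop 2 (z = 0.049 m): B₂ = 2.21×10⁻⁵ T.
The fields oppose: B = |B₁ − B₂| = 1.79×10⁻⁵ T.

B ≈ 17.9 μT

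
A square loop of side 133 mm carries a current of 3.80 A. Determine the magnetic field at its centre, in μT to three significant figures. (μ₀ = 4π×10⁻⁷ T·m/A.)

Each side is a finite straight segment at perpendicular distance d = a/(2 tan(π/4)) = 0.0665 m from the centre, with end-angles ±π/4.
One side contributes B₁ = (μ₀I/4πd)·2 sin(π/4) = 8.08×10⁻⁶ T.
All 4 sides add in the same direction: B = 4 × 8.08×10⁻⁶ = 3.23×10⁻⁵ T.

B ≈ 32.3 μT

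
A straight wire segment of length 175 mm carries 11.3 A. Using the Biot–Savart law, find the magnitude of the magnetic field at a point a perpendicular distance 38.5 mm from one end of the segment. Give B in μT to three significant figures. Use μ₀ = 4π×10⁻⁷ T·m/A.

For a finite straight segment, B = (μ₀I/4πd)(sinθ₁ + sinθ₂), where θ₁, θ₂ are the angles from the perpendicular to each end.
The perpendicular foot is at one end, so the two end-offsets along the wire are 0 and L = 0.175 m.
sinθ₁ = 0/√(0²+0.0385²) = 0.0000; sinθ₂ = 0.175/√(0.175²+0.0385²) = 0.9766.
B = (4π×10⁻⁷ × 11.3) / (4π × 0.0385) × (0.0000 + 0.9766) = 2.87×10⁻⁵ T.

B ≈ 28.7 μT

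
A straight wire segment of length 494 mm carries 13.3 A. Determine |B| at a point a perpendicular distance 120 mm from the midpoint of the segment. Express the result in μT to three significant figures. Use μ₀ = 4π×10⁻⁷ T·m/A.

B ≈ 19.9 μT

For a finite straight segment, B = (μ₀I/4πd)(sinθ₁ + sinθ₂), where θ₁, θ₂ are the angles from the perpendicular to each end.
The perpendicular from the point meets the wire at its midpoint, so each end is L/2 = 0.247 m away along the wire.
sinθ₁ = 0.247/√(0.247²+0.12²) = 0.8995; sinθ₂ = 0.247/√(0.247²+0.12²) = 0.8995.
B = (4π×10⁻⁷ × 13.3) / (4π × 0.12) × (0.8995 + 0.8995) = 1.99×10⁻⁵ T.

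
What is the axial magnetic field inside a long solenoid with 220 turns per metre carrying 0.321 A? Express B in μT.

B ≈ 88.7 μT

Inside a long solenoid, B = μ₀nI with n = 220 turns/m.
B = 4π×10⁻⁷ × 220 × 0.321 = 8.87×10⁻⁵ T.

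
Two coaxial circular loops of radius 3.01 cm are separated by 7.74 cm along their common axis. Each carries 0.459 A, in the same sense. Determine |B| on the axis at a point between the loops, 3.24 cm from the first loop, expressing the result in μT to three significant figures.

B ≈ 4.67 μT

Each loop contributes B = μ₀IR²/[2(R²+z²)^(3/2)] on the axis, with z measured from that loop.
Loop 1 (z = 0.0324 m): B₁ = 3.02×10⁻⁶ T. Loop 2 (z = 0.045 m): B₂ = 1.65×10⁻⁶ T.
The fields add: B = B₁ + B₂ = 4.67×10⁻⁶ T.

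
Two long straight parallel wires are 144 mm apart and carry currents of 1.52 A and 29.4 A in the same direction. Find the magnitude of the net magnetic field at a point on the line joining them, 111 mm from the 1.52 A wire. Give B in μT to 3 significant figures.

B ≈ 175 μT

Each long wire gives B = μ₀I/(2πd). Distances are d₁ = 0.111 m and d₂ = 0.033 m.
B₁ = 2.74×10⁻⁶ T, B₂ = 1.78×10⁻⁴ T.
Between parallel currents the two contributions point in opposite directions, so they subtract. B = |B₁ − B₂| = |2.74×10⁻⁶ − 1.78×10⁻⁴| = 1.75×10⁻⁴ T.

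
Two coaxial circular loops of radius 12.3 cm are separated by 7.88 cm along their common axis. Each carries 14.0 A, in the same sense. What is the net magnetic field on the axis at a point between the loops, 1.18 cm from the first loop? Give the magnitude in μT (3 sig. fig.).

B ≈ 119 μT

Each loop contributes B = μ₀IR²/[2(R²+z²)^(3/2)] on the axis, with z measured from that loop.
Loop 1 (z = 0.0118 m): B₁ = 7.05×10⁻⁵ T. Loop 2 (z = 0.067 m): B₂ = 4.84×10⁻⁵ T.
The fields add: B = B₁ + B₂ = 1.19×10⁻⁴ T.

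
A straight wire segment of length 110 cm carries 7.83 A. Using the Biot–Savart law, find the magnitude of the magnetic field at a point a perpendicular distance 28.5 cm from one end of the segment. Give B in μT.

For a finite straight segment, B = (μ₀I/4πd)(sinθ₁ + sinθ₂), where θ₁, θ₂ are the angles from the perpendicular to each end.
The perpendicular foot is at one end, so the two end-offsets along the wire are 0 and L = 1.1 m.
sinθ₁ = 0/√(0²+0.285²) = 0.0000; sinθ₂ = 1.1/√(1.1²+0.285²) = 0.9680.
B = (4π×10⁻⁷ × 7.83) / (4π × 0.285) × (0.0000 + 0.9680) = 2.66×10⁻⁶ T.

B ≈ 2.66 μT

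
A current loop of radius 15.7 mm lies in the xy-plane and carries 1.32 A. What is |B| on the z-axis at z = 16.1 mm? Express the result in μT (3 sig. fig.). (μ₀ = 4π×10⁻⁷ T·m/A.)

B ≈ 18.0 μT

On the axis of a circular loop, B = μ₀IR² / [2(R²+z²)^(3/2)].
R² + z² = (0.0157)² + (0.0161)² = 0.0005057 m², and (R²+z²)^(3/2) = 1.14×10⁻⁵ m³.
B = (4π×10⁻⁷ × 1.32 × 0.0002465) / (2 × 1.14×10⁻⁵) = 1.80×10⁻⁵ T.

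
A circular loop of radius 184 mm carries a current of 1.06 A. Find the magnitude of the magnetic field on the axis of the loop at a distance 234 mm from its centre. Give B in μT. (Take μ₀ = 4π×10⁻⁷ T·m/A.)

B ≈ 0.855 μT

On the axis of a circular loop, B = μ₀IR² / [2(R²+z²)^(3/2)].
R² + z² = (0.184)² + (0.234)² = 0.08861 m², and (R²+z²)^(3/2) = 2.64×10⁻² m³.
B = (4π×10⁻⁷ × 1.06 × 0.03386) / (2 × 2.64×10⁻²) = 8.55×10⁻⁷ T.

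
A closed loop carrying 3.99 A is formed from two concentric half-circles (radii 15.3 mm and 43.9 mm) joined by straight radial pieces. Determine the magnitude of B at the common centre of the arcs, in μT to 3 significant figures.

B ≈ 53.4 μT

The radial connectors point toward the centre, so dl × r̂ = 0 and they contribute nothing.
Each semicircle gives μ₀I/(4R): inner arc 8.19×10⁻⁵ T, outer arc 2.86×10⁻⁵ T.
The two arcs carry current in opposite angular senses, so their fields oppose: B = |8.19×10⁻⁵ − 2.86×10⁻⁵| = 5.34×10⁻⁵ T.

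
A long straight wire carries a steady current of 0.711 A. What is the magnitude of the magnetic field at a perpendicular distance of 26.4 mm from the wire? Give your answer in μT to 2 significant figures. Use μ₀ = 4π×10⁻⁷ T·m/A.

B ≈ 5.4 μT

For an infinitely long straight wire, B = μ₀I/(2πd).
B = (4π×10⁻⁷ × 0.711) / (2π × 0.0264) = 5.39×10⁻⁶ T.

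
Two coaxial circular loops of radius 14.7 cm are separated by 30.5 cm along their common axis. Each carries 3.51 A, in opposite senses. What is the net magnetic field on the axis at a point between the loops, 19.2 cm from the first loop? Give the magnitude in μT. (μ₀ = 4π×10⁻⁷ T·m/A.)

B ≈ 4.11 μT

Each loop contributes B = μ₀IR²/[2(R²+z²)^(3/2)] on the axis, with z measured from that loop.
Loop 1 (z = 0.192 m): B₁ = 3.37×10⁻⁶ T. Loop 2 (z = 0.113 m): B₂ = 7.48×10⁻⁶ T.
The fields oppose: B = |B₁ − B₂| = 4.11×10⁻⁶ T.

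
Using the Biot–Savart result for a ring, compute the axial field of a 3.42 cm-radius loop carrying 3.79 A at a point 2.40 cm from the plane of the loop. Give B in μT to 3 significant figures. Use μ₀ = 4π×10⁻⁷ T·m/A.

On the axis of a circular loop, B = μ₀IR² / [2(R²+z²)^(3/2)].
R² + z² = (0.0342)² + (0.024)² = 0.001746 m², and (R²+z²)^(3/2) = 7.29×10⁻⁵ m³.
B = (4π×10⁻⁷ × 3.79 × 0.00117) / (2 × 7.29×10⁻⁵) = 3.82×10⁻⁵ T.

B ≈ 38.2 μT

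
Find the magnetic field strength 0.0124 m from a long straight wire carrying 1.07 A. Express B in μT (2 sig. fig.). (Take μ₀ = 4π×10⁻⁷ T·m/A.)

For an infinitely long straight wire, B = μ₀I/(2πd).
B = (4π×10⁻⁷ × 1.07) / (2π × 0.0124) = 1.73×10⁻⁵ T.

B ≈ 17 μT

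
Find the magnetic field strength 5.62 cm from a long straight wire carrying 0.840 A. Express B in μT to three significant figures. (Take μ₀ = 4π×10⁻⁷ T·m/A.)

B ≈ 2.99 μT

For an infinitely long straight wire, B = μ₀I/(2πd).
B = (4π×10⁻⁷ × 0.840) / (2π × 0.0562) = 2.99×10⁻⁶ T.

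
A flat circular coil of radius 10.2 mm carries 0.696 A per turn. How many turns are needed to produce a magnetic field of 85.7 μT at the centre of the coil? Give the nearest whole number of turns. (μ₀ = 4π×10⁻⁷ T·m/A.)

N = 2

For an N-turn coil, B = Nμ₀I/(2R). A single turn gives B₁ = 4.29×10⁻⁵ T with R = 0.0102 m.
N = B/B₁ = 8.57×10⁻⁵ / 4.29×10⁻⁵ = 2.00.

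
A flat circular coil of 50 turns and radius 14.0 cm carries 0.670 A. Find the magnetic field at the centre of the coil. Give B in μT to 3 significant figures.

For an N-turn flat coil, B = Nμ₀I/(2R) with R = 0.14 m.
B = 50 × 3.01×10⁻⁶ T = 1.50×10⁻⁴ T.

B ≈ 150 μT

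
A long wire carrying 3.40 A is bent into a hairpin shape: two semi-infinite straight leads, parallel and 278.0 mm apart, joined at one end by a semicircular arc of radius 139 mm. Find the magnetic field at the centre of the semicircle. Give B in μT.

B ≈ 12.6 μT

The semicircular arc contributes B_arc = μ₀I·π/(4πR) = μ₀I/(4R) = 7.68×10⁻⁶ T.
Each semi-infinite lead is at perpendicular distance R = 0.139 m from the centre, with the perpendicular foot at its near end, so it contributes μ₀I/(4πR); both point the same way, together 4.89×10⁻⁶ T.
Arc and leads all point the same direction: B = 7.68×10⁻⁶ + 4.89×10⁻⁶ = 1.26×10⁻⁵ T.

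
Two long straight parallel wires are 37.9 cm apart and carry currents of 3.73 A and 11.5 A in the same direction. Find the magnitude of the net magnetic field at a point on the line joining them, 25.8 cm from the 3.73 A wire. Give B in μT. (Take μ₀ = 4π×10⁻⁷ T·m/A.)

Each long wire gives B = μ₀I/(2πd). Distances are d₁ = 0.258 m and d₂ = 0.121 m.
B₁ = 2.89×10⁻⁶ T, B₂ = 1.90×10⁻⁵ T.
Between parallel currents the two contributions point in opposite directions, so they subtract. B = |B₁ − B₂| = |2.89×10⁻⁶ − 1.90×10⁻⁵| = 1.61×10⁻⁵ T.

B ≈ 16.1 μT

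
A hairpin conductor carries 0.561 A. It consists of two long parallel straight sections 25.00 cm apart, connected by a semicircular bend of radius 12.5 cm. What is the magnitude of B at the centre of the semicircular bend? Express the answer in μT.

B ≈ 2.31 μT

The semicircular arc contributes B_arc = μ₀I·π/(4πR) = μ₀I/(4R) = 1.41×10⁻⁶ T.
Each semi-infinite lead is at perpendicular distance R = 0.125 m from the centre, with the perpendicular foot at its near end, so it contributes μ₀I/(4πR); both point the same way, together 8.98×10⁻⁷ T.
Arc and leads all point the same direction: B = 1.41×10⁻⁶ + 8.98×10⁻⁷ = 2.31×10⁻⁶ T.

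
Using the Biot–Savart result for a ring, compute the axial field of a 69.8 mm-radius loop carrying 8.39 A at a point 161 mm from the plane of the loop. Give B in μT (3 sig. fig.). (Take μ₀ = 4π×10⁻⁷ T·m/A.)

B ≈ 4.75 μT

On the axis of a circular loop, B = μ₀IR² / [2(R²+z²)^(3/2)].
R² + z² = (0.0698)² + (0.161)² = 0.03079 m², and (R²+z²)^(3/2) = 5.40×10⁻³ m³.
B = (4π×10⁻⁷ × 8.39 × 0.004872) / (2 × 5.40×10⁻³) = 4.75×10⁻⁶ T.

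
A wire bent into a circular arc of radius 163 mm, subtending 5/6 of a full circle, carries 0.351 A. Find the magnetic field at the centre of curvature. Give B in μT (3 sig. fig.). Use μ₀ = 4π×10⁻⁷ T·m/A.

B ≈ 1.13 μT

The Biot–Savart field of a circular arc at its centre is B = μ₀Iφ/(4πR), with φ = 5.236 rad.
B = (4π×10⁻⁷ × 0.351 × 5.236) / (4π × 0.163) = 1.13×10⁻⁶ T.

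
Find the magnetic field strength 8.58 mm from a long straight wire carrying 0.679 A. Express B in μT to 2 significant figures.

For an infinitely long straight wire, B = μ₀I/(2πd).
B = (4π×10⁻⁷ × 0.679) / (2π × 0.00858) = 1.58×10⁻⁵ T.

B ≈ 16 μT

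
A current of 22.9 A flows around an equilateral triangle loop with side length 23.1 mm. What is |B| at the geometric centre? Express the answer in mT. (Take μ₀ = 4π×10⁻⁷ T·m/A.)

Each side is a finite straight segment at perpendicular distance d = a/(2 tan(π/3)) = 0.006668 m from the centre, with end-angles ±π/3.
One side contributes B₁ = (μ₀I/4πd)·2 sin(π/3) = 5.95×10⁻⁴ T.
All 3 sides add in the same direction: B = 3 × 5.95×10⁻⁴ = 1.78×10⁻³ T.

B ≈ 1.78 mT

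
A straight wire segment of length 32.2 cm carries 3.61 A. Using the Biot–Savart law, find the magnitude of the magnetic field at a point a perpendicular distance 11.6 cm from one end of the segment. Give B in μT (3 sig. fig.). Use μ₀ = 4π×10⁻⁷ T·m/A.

For a finite straight segment, B = (μ₀I/4πd)(sinθ₁ + sinθ₂), where θ₁, θ₂ are the angles from the perpendicular to each end.
The perpendicular foot is at one end, so the two end-offsets along the wire are 0 and L = 0.322 m.
sinθ₁ = 0/√(0²+0.116²) = 0.0000; sinθ₂ = 0.322/√(0.322²+0.116²) = 0.9408.
B = (4π×10⁻⁷ × 3.61) / (4π × 0.116) × (0.0000 + 0.9408) = 2.93×10⁻⁶ T.

B ≈ 2.93 μT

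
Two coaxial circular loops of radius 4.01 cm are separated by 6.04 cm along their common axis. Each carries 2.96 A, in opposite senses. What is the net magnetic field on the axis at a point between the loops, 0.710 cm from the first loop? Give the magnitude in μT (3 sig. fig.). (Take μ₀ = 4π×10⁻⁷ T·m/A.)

Each loop contributes B = μ₀IR²/[2(R²+z²)^(3/2)] on the axis, with z measured from that loop.
Loop 1 (z = 0.0071 m): B₁ = 4.43×10⁻⁵ T. Loop 2 (z = 0.0533 m): B₂ = 1.01×10⁻⁵ T.
The fields oppose: B = |B₁ − B₂| = 3.42×10⁻⁵ T.

B ≈ 34.2 μT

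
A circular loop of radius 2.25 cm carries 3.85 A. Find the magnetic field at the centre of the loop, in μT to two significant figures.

B ≈ 110 μT

At the centre of a circular loop the Biot–Savart law gives B = μ₀I/(2R).
B = (4π×10⁻⁷ × 3.85) / (2 × 0.0225) = 1.08×10⁻⁴ T.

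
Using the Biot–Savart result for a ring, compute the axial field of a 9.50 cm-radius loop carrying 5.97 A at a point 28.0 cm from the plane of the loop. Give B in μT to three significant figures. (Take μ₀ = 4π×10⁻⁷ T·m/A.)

B ≈ 1.31 μT

On the axis of a circular loop, B = μ₀IR² / [2(R²+z²)^(3/2)].
R² + z² = (0.095)² + (0.28)² = 0.08743 m², and (R²+z²)^(3/2) = 2.58×10⁻² m³.
B = (4π×10⁻⁷ × 5.97 × 0.009025) / (2 × 2.58×10⁻²) = 1.31×10⁻⁶ T.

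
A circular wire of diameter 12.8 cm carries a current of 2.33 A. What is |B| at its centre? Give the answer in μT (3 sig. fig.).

At the centre of a circular loop the Biot–Savart law gives B = μ₀I/(2R) (so R = 0.064 m).
B = (4π×10⁻⁷ × 2.33) / (2 × 0.064) = 2.29×10⁻⁵ T.

B ≈ 22.9 μT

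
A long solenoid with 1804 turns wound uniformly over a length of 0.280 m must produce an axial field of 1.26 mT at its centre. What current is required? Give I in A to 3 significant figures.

I ≈ 0.156 A

Inside a long solenoid B = μ₀nI with n = 6443 m⁻¹, so I = B/(μ₀n).
I = 1.26×10⁻³ / (4π×10⁻⁷ × 6443) = 0.156 A.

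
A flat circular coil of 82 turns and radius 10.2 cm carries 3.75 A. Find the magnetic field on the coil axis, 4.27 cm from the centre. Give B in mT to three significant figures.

For an N-turn flat coil, B = Nμ₀IR²/[2(R²+z²)^(3/2)] with R = 0.102 m, z = 0.0427 m.
B = 82 × 1.81×10⁻⁵ T = 1.49×10⁻³ T.

B ≈ 1.49 mT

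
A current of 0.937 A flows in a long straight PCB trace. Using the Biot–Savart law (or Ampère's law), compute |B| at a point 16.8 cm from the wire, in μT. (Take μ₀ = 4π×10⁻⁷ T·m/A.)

For an infinitely long straight wire, B = μ₀I/(2πd).
B = (4π×10⁻⁷ × 0.937) / (2π × 0.168) = 1.12×10⁻⁶ T.

B ≈ 1.12 μT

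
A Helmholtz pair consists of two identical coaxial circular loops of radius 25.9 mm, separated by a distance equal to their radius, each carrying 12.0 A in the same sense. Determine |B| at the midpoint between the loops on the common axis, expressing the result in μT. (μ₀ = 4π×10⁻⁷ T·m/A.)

B ≈ 417 μT

Each loop contributes B = μ₀IR²/[2(R²+z²)^(3/2)] on the axis, with z measured from that loop.
Loop 1 (z = 0.01295 m): B₁ = 2.08×10⁻⁴ T. Loop 2 (z = 0.01295 m): B₂ = 2.08×10⁻⁴ T.
The fields add: B = B₁ + B₂ = 4.17×10⁻⁴ T.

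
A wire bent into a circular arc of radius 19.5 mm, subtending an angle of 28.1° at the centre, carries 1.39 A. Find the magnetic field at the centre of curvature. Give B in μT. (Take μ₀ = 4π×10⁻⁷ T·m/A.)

The Biot–Savart field of a circular arc at its centre is B = μ₀Iφ/(4πR), with φ = 0.4904 rad.
B = (4π×10⁻⁷ × 1.39 × 0.4904) / (4π × 0.0195) = 3.50×10⁻⁶ T.

B ≈ 3.50 μT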